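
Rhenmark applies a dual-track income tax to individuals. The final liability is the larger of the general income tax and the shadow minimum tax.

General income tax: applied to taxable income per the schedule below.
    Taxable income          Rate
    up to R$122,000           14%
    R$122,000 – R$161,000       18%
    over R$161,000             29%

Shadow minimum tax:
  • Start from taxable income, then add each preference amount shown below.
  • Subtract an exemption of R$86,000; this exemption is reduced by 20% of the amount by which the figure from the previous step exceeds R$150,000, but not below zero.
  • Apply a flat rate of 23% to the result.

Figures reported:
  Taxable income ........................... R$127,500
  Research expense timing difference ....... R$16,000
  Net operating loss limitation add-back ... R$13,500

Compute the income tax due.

Shadow minimum tax:
  Adjusted income: R$127,500 + R$16,000 + R$13,500 = R$157,000
  Exemption: R$86,000 − 20% × (R$157,000 − R$150,000) = R$86,000 − R$1,400 = R$84,600
  Base: R$157,000 − R$84,600 = R$72,400
  R$72,400 × 23% = R$16,652

General income tax:
  R$122,000 × 14% = R$17,080
  R$5,500 × 18% = R$990
  → R$18,070

R$18,070 > R$16,652, so the general income tax governs.

R$18,070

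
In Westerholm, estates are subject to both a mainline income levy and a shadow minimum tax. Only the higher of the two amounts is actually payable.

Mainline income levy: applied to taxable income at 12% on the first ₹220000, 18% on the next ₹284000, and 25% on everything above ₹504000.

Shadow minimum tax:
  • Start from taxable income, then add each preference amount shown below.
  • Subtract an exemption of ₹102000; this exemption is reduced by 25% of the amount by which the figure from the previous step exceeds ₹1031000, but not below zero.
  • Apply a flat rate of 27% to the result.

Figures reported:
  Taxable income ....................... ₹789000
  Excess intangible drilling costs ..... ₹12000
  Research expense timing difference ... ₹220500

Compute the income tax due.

₹248265

Shadow minimum tax:
  Adjusted income: ₹789000 + ₹12000 + ₹220500 = ₹1021500
  Exemption: ₹1021500 ≤ ₹1031000, so full ₹102000 applies
  Base: ₹1021500 − ₹102000 = ₹919500
  ₹919500 × 27% = ₹248265

Mainline income levy:
  ₹220000 × 12% = ₹26400
  ₹284000 × 18% = ₹51120
  ₹285000 × 25% = ₹71250
  → ₹148770

₹248265 > ₹148770, so the shadow minimum tax is the binding amount.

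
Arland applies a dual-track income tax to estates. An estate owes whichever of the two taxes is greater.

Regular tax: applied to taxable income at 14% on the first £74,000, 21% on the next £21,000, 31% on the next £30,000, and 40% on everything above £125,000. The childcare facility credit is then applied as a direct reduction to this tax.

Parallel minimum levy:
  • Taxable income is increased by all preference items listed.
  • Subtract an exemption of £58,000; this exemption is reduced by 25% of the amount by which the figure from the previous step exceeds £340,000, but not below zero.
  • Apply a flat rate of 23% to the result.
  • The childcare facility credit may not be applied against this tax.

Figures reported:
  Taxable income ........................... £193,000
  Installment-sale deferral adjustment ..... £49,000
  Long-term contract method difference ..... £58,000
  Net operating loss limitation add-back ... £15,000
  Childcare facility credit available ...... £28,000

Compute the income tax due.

Regular tax:
  £74,000 × 14% = £10,360
  £21,000 × 21% = £4,410
  £30,000 × 31% = £9,300
  £68,000 × 40% = £27,200
  → £51,270
  Less childcare facility credit £28,000 → £23,270

Parallel minimum levy:
  Adjusted income: £193,000 + £49,000 + £58,000 + £15,000 = £315,000
  Exemption: £315,000 ≤ £340,000, so full £58,000 applies
  Base: £315,000 − £58,000 = £257,000
  £257,000 × 23% = £59,110

£59,110 > £23,270, so the parallel minimum levy is the binding amount.

£59,110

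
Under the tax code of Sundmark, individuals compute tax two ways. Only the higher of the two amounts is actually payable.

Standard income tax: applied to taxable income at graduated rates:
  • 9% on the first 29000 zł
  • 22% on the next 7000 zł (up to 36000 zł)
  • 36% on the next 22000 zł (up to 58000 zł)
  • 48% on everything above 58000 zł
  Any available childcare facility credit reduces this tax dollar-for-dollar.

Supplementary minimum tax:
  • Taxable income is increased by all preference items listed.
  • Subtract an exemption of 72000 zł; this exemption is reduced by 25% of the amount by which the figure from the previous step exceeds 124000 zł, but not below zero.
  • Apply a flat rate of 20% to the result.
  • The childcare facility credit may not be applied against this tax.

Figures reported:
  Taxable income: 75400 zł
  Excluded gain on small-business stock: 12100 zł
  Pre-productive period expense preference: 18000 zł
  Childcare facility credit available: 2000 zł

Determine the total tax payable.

18422 zł

Supplementary minimum tax:
  Adjusted income: 75400 zł + 12100 zł + 18000 zł = 105500 zł
  Exemption: 105500 zł ≤ 124000 zł, so full 72000 zł applies
  Base: 105500 zł − 72000 zł = 33500 zł
  33500 zł × 20% = 6700 zł

Standard income tax:
  29000 zł × 9% = 2610 zł
  7000 zł × 22% = 1540 zł
  22000 zł × 36% = 7920 zł
  17400 zł × 48% = 8352 zł
  → 20422 zł
  Less childcare facility credit 2000 zł → 18422 zł

18422 zł > 6700 zł, so the standard income tax governs.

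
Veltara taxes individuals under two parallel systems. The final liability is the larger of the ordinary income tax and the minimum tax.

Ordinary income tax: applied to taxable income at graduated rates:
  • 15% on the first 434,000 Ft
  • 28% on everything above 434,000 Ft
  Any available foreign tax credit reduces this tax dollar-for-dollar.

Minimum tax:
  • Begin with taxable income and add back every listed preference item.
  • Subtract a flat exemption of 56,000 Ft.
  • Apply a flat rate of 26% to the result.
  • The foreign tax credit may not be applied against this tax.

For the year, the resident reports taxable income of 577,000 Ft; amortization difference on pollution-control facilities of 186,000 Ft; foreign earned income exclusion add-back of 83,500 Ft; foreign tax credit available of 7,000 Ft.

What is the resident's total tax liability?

205,530 Ft

Ordinary income tax:
  434,000 Ft × 15% = 65,100 Ft
  143,000 Ft × 28% = 40,040 Ft
  → 105,140 Ft
  Less foreign tax credit 7,000 Ft → 98,140 Ft

Minimum tax:
  Adjusted income: 577,000 Ft + 186,000 Ft + 83,500 Ft = 846,500 Ft
  Less exemption 56,000 Ft → base 790,500 Ft
  790,500 Ft × 26% = 205,530 Ft

205,530 Ft > 98,140 Ft, so the minimum tax is the binding amount.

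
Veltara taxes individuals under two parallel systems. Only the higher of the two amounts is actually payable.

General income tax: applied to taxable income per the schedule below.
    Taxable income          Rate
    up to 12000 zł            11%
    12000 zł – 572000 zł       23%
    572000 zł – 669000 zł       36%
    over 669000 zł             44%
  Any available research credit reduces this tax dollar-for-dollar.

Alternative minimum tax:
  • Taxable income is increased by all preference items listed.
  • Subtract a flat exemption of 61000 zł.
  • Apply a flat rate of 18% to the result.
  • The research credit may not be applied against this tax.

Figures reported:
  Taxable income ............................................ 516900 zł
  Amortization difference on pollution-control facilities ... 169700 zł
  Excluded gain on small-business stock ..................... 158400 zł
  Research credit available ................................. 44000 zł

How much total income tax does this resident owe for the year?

141120 zł

Alternative minimum tax:
  Adjusted income: 516900 zł + 169700 zł + 158400 zł = 845000 zł
  Less exemption 61000 zł → base 784000 zł
  784000 zł × 18% = 141120 zł

General income tax:
  12000 zł × 11% = 1320 zł
  504900 zł × 23% = 116127 zł
  → 117447 zł
  Less research credit 44000 zł → 73447 zł

141120 zł > 73447 zł, so the alternative minimum tax is the binding amount.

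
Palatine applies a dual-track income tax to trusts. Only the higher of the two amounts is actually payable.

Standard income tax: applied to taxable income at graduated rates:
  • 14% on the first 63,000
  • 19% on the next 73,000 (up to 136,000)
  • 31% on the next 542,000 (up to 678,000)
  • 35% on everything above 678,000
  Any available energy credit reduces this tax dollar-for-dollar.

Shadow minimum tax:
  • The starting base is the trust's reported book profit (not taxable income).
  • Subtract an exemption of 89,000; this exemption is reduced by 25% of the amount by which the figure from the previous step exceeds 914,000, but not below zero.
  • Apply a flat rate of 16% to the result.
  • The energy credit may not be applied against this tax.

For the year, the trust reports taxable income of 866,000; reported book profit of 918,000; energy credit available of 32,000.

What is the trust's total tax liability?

Standard income tax:
  63,000 × 14% = 8,820
  73,000 × 19% = 13,870
  542,000 × 31% = 168,020
  188,000 × 35% = 65,800
  → 256,510
  Less energy credit 32,000 → 224,510

Shadow minimum tax:
  Base (reported book profit): 918,000
  Exemption: 89,000 − 25% × (918,000 − 914,000) = 89,000 − 1,000 = 88,000
  Base: 918,000 − 88,000 = 830,000
  830,000 × 16% = 132,800

224,510 > 132,800, so the standard income tax governs.

224,510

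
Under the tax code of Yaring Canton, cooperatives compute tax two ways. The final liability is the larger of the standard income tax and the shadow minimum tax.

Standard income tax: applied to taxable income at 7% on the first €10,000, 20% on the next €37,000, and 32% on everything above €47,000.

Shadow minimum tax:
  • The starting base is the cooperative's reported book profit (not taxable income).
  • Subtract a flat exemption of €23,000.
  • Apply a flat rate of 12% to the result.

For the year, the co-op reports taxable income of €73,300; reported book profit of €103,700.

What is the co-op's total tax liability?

Shadow minimum tax:
  Base (reported book profit): €103,700
  Less exemption €23,000 → base €80,700
  €80,700 × 12% = €9,684

Standard income tax:
  €10,000 × 7% = €700
  €37,000 × 20% = €7,400
  €26,300 × 32% = €8,416
  → €16,516

€16,516 > €9,684, so the standard income tax governs.

€16,516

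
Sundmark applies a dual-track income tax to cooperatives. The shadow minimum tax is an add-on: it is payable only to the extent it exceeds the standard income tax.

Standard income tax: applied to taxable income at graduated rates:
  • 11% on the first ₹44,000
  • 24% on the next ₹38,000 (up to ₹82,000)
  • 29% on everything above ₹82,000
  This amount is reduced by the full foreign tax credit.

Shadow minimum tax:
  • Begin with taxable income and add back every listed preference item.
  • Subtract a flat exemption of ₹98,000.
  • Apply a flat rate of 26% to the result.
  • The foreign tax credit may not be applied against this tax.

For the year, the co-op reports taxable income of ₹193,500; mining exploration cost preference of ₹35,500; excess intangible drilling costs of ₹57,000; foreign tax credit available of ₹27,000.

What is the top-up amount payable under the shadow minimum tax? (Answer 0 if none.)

₹29,585

Shadow minimum tax:
  Adjusted income: ₹193,500 + ₹35,500 + ₹57,000 = ₹286,000
  Less exemption ₹98,000 → base ₹188,000
  ₹188,000 × 26% = ₹48,880

Standard income tax:
  ₹44,000 × 11% = ₹4,840
  ₹38,000 × 24% = ₹9,120
  ₹111,500 × 29% = ₹32,335
  → ₹46,295
  Less foreign tax credit ₹27,000 → ₹19,295

Excess of shadow minimum tax over standard income tax: ₹48,880 − ₹19,295 = ₹29,585.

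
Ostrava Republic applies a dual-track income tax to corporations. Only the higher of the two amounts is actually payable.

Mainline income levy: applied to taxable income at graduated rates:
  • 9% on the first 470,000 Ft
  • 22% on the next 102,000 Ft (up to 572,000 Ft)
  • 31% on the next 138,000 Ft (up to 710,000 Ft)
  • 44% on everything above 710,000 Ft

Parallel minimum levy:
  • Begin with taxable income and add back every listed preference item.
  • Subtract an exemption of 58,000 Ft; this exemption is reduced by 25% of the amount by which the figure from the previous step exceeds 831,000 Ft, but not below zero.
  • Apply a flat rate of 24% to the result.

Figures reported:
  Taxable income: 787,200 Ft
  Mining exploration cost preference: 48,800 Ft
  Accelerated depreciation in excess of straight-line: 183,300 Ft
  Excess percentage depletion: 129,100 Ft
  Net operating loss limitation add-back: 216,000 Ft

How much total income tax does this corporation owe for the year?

Parallel minimum levy:
  Adjusted income: 787,200 Ft + 48,800 Ft + 183,300 Ft + 129,100 Ft + 216,000 Ft = 1,364,400 Ft
  Exemption: 25% × (1,364,400 Ft − 831,000 Ft) = 133,350 Ft ≥ 58,000 Ft, so the exemption is fully phased out
  Base: 1,364,400 Ft − 0 Ft = 1,364,400 Ft
  1,364,400 Ft × 24% = 327,456 Ft

Mainline income levy:
  470,000 Ft × 9% = 42,300 Ft
  102,000 Ft × 22% = 22,440 Ft
  138,000 Ft × 31% = 42,780 Ft
  77,200 Ft × 44% = 33,968 Ft
  → 141,488 Ft

327,456 Ft > 141,488 Ft, so the parallel minimum levy is the binding amount.

327,456 Ft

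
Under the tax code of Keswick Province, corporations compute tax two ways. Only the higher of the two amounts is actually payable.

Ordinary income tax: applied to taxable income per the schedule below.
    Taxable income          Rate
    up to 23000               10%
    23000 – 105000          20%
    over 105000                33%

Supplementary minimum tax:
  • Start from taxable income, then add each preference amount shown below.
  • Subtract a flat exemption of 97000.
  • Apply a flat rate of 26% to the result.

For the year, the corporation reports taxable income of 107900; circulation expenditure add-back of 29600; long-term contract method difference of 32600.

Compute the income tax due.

19657

Supplementary minimum tax:
  Adjusted income: 107900 + 29600 + 32600 = 170100
  Less exemption 97000 → base 73100
  73100 × 26% = 19006

Ordinary income tax:
  23000 × 10% = 2300
  82000 × 20% = 16400
  2900 × 33% = 957
  → 19657

19657 > 19006, so the ordinary income tax governs.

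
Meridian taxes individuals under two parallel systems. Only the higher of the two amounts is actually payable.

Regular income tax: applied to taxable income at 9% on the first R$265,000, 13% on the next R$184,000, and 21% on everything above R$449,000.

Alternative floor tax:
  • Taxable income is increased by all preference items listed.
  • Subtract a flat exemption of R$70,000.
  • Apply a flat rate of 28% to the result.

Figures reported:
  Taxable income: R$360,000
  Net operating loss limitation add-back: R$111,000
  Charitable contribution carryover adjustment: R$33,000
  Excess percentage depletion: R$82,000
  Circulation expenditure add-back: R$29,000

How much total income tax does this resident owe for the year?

Regular income tax:
  R$265,000 × 9% = R$23,850
  R$95,000 × 13% = R$12,350
  → R$36,200

Alternative floor tax:
  Adjusted income: R$360,000 + R$111,000 + R$33,000 + R$82,000 + R$29,000 = R$615,000
  Less exemption R$70,000 → base R$545,000
  R$545,000 × 28% = R$152,600

R$152,600 > R$36,200, so the alternative floor tax is the binding amount.

R$152,600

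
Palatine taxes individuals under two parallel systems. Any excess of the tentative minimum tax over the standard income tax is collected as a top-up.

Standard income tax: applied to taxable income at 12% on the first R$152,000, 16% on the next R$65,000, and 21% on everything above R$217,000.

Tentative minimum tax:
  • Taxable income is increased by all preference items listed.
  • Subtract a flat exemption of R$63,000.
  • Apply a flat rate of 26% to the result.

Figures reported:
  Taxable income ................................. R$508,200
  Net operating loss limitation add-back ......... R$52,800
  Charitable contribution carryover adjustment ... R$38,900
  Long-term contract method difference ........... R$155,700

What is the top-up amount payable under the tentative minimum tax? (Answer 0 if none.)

R$90,284

Standard income tax:
  R$152,000 × 12% = R$18,240
  R$65,000 × 16% = R$10,400
  R$291,200 × 21% = R$61,152
  → R$89,792

Tentative minimum tax:
  Adjusted income: R$508,200 + R$52,800 + R$38,900 + R$155,700 = R$755,600
  Less exemption R$63,000 → base R$692,600
  R$692,600 × 26% = R$180,076

Excess of tentative minimum tax over standard income tax: R$180,076 − R$89,792 = R$90,284.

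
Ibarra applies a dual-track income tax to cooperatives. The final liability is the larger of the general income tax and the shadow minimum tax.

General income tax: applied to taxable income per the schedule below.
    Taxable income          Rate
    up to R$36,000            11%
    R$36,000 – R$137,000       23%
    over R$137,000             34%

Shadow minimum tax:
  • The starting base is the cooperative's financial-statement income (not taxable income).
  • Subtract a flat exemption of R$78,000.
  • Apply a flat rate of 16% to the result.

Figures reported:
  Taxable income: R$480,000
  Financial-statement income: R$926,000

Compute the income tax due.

R$143,810

Shadow minimum tax:
  Base (financial-statement income): R$926,000
  Less exemption R$78,000 → base R$848,000
  R$848,000 × 16% = R$135,680

General income tax:
  R$36,000 × 11% = R$3,960
  R$101,000 × 23% = R$23,230
  R$343,000 × 34% = R$116,620
  → R$143,810

R$143,810 > R$135,680, so the general income tax governs.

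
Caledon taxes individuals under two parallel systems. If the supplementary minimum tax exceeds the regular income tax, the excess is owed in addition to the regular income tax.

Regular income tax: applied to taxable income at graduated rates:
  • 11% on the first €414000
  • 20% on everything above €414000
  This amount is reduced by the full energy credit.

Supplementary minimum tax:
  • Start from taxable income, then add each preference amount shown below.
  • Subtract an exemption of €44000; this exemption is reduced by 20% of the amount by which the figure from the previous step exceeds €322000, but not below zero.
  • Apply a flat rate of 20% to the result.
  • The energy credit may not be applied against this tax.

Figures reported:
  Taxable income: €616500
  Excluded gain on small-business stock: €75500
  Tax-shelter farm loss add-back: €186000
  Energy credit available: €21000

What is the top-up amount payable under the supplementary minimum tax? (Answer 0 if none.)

Supplementary minimum tax:
  Adjusted income: €616500 + €75500 + €186000 = €878000
  Exemption: 20% × (€878000 − €322000) = €111200 ≥ €44000, so the exemption is fully phased out
  Base: €878000 − €0 = €878000
  €878000 × 20% = €175600

Regular income tax:
  €414000 × 11% = €45540
  €202500 × 20% = €40500
  → €86040
  Less energy credit €21000 → €65040

Excess of supplementary minimum tax over regular income tax: €175600 − €65040 = €110560.

€110560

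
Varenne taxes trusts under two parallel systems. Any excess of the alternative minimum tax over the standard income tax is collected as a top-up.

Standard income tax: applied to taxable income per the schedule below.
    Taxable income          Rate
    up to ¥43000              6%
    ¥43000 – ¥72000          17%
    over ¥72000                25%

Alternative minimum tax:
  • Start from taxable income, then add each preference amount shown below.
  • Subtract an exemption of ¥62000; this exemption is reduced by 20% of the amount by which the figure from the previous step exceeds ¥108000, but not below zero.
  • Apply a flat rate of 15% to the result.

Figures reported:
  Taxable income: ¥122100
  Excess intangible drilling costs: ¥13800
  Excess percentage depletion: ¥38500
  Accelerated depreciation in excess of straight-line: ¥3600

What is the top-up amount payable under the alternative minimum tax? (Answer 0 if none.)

¥0

Standard income tax:
  ¥43000 × 6% = ¥2580
  ¥29000 × 17% = ¥4930
  ¥50100 × 25% = ¥12525
  → ¥20035

Alternative minimum tax:
  Adjusted income: ¥122100 + ¥13800 + ¥38500 + ¥3600 = ¥178000
  Exemption: ¥62000 − 20% × (¥178000 − ¥108000) = ¥62000 − ¥14000 = ¥48000
  Base: ¥178000 − ¥48000 = ¥130000
  ¥130000 × 15% = ¥19500

¥19500 ≤ ¥20035, so no add-on is due.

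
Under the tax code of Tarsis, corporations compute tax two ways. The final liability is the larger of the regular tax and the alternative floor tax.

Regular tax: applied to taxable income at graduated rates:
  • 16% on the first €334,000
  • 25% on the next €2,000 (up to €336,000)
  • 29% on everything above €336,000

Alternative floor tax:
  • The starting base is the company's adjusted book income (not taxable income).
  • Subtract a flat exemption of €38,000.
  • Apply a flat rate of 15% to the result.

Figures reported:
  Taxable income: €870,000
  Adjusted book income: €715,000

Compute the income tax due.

€208,800

Regular tax:
  €334,000 × 16% = €53,440
  €2,000 × 25% = €500
  €534,000 × 29% = €154,860
  → €208,800

Alternative floor tax:
  Base (adjusted book income): €715,000
  Less exemption €38,000 → base €677,000
  €677,000 × 15% = €101,550

€208,800 > €101,550, so the regular tax governs.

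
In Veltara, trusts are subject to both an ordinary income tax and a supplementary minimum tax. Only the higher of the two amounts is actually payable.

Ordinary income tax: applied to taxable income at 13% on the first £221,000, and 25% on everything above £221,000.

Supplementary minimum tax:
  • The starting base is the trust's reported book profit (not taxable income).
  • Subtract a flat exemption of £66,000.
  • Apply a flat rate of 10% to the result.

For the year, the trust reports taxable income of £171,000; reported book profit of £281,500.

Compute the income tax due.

£22,230

Supplementary minimum tax:
  Base (reported book profit): £281,500
  Less exemption £66,000 → base £215,500
  £215,500 × 10% = £21,550

Ordinary income tax:
  £171,000 × 13% = £22,230

£22,230 > £21,550, so the ordinary income tax governs.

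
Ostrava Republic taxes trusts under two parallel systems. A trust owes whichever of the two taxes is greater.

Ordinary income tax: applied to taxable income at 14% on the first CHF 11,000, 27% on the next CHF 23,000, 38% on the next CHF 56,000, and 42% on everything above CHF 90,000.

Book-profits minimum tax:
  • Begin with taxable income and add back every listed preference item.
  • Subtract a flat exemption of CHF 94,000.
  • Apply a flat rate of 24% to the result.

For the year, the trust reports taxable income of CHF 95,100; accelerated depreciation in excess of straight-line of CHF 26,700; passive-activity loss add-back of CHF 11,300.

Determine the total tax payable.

Book-profits minimum tax:
  Adjusted income: CHF 95,100 + CHF 26,700 + CHF 11,300 = CHF 133,100
  Less exemption CHF 94,000 → base CHF 39,100
  CHF 39,100 × 24% = CHF 9,384

Ordinary income tax:
  CHF 11,000 × 14% = CHF 1,540
  CHF 23,000 × 27% = CHF 6,210
  CHF 56,000 × 38% = CHF 21,280
  CHF 5,100 × 42% = CHF 2,142
  → CHF 31,172

CHF 31,172 > CHF 9,384, so the ordinary income tax governs.

CHF 31,172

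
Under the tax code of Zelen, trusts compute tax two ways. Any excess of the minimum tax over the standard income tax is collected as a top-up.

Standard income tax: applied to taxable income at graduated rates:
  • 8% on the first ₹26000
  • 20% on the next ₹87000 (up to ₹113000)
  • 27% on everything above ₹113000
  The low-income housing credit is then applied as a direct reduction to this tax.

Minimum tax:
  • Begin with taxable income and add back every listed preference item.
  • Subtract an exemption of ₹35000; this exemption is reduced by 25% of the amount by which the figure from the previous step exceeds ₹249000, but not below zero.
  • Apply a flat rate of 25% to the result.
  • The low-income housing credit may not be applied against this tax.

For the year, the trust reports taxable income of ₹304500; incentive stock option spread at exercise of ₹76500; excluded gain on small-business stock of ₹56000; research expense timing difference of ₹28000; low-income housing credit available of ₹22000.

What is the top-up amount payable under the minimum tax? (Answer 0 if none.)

₹67065

Standard income tax:
  ₹26000 × 8% = ₹2080
  ₹87000 × 20% = ₹17400
  ₹191500 × 27% = ₹51705
  → ₹71185
  Less low-income housing credit ₹22000 → ₹49185

Minimum tax:
  Adjusted income: ₹304500 + ₹76500 + ₹56000 + ₹28000 = ₹465000
  Exemption: 25% × (₹465000 − ₹249000) = ₹54000 ≥ ₹35000, so the exemption is fully phased out
  Base: ₹465000 − ₹0 = ₹465000
  ₹465000 × 25% = ₹116250

Excess of minimum tax over standard income tax: ₹116250 − ₹49185 = ₹67065.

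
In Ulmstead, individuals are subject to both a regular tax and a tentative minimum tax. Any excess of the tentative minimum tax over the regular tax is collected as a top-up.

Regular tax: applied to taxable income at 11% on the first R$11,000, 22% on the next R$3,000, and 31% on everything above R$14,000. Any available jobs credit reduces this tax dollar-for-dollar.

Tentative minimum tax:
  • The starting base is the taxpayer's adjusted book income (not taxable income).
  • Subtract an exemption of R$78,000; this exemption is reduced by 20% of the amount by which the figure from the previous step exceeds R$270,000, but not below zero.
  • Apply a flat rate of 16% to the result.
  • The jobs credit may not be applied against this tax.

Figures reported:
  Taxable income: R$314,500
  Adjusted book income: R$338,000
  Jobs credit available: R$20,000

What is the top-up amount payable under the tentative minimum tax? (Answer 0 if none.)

R$0

Regular tax:
  R$11,000 × 11% = R$1,210
  R$3,000 × 22% = R$660
  R$300,500 × 31% = R$93,155
  → R$95,025
  Less jobs credit R$20,000 → R$75,025

Tentative minimum tax:
  Base (adjusted book income): R$338,000
  Exemption: R$78,000 − 20% × (R$338,000 − R$270,000) = R$78,000 − R$13,600 = R$64,400
  Base: R$338,000 − R$64,400 = R$273,600
  R$273,600 × 16% = R$43,776

R$43,776 ≤ R$75,025, so no add-on is due.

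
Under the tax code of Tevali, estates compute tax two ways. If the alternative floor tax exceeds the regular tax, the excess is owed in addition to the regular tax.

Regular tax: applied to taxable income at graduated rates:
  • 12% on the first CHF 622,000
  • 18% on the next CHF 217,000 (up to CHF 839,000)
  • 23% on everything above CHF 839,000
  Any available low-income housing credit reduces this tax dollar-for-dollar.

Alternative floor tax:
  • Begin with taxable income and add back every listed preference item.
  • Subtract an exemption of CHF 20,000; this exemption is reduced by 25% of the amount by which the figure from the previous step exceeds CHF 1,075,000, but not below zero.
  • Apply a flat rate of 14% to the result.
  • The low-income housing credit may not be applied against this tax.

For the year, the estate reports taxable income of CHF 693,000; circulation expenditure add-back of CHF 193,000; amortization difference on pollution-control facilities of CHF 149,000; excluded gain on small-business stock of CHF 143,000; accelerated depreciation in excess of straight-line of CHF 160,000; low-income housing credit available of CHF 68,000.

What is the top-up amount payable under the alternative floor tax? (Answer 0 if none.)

Alternative floor tax:
  Adjusted income: CHF 693,000 + CHF 193,000 + CHF 149,000 + CHF 143,000 + CHF 160,000 = CHF 1,338,000
  Exemption: 25% × (CHF 1,338,000 − CHF 1,075,000) = CHF 65,750 ≥ CHF 20,000, so the exemption is fully phased out
  Base: CHF 1,338,000 − CHF 0 = CHF 1,338,000
  CHF 1,338,000 × 14% = CHF 187,320

Regular tax:
  CHF 622,000 × 12% = CHF 74,640
  CHF 71,000 × 18% = CHF 12,780
  → CHF 87,420
  Less low-income housing credit CHF 68,000 → CHF 19,420

Excess of alternative floor tax over regular tax: CHF 187,320 − CHF 19,420 = CHF 167,900.

CHF 167,900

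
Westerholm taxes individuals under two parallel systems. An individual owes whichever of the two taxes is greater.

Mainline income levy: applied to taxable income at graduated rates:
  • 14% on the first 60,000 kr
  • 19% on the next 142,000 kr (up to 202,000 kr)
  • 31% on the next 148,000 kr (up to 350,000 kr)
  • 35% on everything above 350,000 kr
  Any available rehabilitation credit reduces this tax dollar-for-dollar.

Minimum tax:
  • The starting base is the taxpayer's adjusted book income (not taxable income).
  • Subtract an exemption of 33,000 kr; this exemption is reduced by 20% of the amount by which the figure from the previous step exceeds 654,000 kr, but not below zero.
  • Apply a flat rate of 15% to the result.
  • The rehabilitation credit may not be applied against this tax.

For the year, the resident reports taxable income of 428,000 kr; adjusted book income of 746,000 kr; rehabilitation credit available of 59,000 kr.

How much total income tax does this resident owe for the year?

Minimum tax:
  Base (adjusted book income): 746,000 kr
  Exemption: 33,000 kr − 20% × (746,000 kr − 654,000 kr) = 33,000 kr − 18,400 kr = 14,600 kr
  Base: 746,000 kr − 14,600 kr = 731,400 kr
  731,400 kr × 15% = 109,710 kr

Mainline income levy:
  60,000 kr × 14% = 8,400 kr
  142,000 kr × 19% = 26,980 kr
  148,000 kr × 31% = 45,880 kr
  78,000 kr × 35% = 27,300 kr
  → 108,560 kr
  Less rehabilitation credit 59,000 kr → 49,560 kr

109,710 kr > 49,560 kr, so the minimum tax is the binding amount.

109,710 kr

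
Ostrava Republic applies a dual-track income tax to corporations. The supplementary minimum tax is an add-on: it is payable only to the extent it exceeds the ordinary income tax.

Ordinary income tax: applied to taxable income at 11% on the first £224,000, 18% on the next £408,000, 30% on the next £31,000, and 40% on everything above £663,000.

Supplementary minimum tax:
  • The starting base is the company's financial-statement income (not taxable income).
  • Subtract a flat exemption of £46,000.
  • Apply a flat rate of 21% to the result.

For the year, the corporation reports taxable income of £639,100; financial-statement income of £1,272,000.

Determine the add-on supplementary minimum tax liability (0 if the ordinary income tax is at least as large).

Ordinary income tax:
  £224,000 × 11% = £24,640
  £408,000 × 18% = £73,440
  £7,100 × 30% = £2,130
  → £100,210

Supplementary minimum tax:
  Base (financial-statement income): £1,272,000
  Less exemption £46,000 → base £1,226,000
  £1,226,000 × 21% = £257,460

Excess of supplementary minimum tax over ordinary income tax: £257,460 − £100,210 = £157,250.

£157,250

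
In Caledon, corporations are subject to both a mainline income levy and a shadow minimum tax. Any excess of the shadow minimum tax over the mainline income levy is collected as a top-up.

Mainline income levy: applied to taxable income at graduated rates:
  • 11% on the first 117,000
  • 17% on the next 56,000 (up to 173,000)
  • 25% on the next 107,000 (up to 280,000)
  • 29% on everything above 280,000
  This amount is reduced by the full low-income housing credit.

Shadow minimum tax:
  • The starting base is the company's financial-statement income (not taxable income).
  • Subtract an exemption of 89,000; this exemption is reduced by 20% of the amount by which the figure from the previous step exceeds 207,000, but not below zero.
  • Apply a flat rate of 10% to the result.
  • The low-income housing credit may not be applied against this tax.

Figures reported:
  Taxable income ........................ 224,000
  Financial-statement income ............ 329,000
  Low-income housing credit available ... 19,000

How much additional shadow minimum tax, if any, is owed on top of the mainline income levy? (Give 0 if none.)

10,300

Mainline income levy:
  117,000 × 11% = 12,870
  56,000 × 17% = 9,520
  51,000 × 25% = 12,750
  → 35,140
  Less low-income housing credit 19,000 → 16,140

Shadow minimum tax:
  Base (financial-statement income): 329,000
  Exemption: 89,000 − 20% × (329,000 − 207,000) = 89,000 − 24,400 = 64,600
  Base: 329,000 − 64,600 = 264,400
  264,400 × 10% = 26,440

Excess of shadow minimum tax over mainline income levy: 26,440 − 16,140 = 10,300.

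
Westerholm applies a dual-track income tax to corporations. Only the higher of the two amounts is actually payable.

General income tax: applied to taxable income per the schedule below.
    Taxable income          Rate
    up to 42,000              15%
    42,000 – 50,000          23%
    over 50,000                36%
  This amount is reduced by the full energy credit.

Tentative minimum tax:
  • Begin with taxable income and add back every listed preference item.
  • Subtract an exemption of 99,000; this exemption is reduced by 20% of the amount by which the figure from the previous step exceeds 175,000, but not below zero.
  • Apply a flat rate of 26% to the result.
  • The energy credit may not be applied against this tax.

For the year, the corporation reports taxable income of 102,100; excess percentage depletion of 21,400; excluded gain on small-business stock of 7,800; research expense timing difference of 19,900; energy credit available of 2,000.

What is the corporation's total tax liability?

24,896

Tentative minimum tax:
  Adjusted income: 102,100 + 21,400 + 7,800 + 19,900 = 151,200
  Exemption: 151,200 ≤ 175,000, so full 99,000 applies
  Base: 151,200 − 99,000 = 52,200
  52,200 × 26% = 13,572

General income tax:
  42,000 × 15% = 6,300
  8,000 × 23% = 1,840
  52,100 × 36% = 18,756
  → 26,896
  Less energy credit 2,000 → 24,896

24,896 > 13,572, so the general income tax governs.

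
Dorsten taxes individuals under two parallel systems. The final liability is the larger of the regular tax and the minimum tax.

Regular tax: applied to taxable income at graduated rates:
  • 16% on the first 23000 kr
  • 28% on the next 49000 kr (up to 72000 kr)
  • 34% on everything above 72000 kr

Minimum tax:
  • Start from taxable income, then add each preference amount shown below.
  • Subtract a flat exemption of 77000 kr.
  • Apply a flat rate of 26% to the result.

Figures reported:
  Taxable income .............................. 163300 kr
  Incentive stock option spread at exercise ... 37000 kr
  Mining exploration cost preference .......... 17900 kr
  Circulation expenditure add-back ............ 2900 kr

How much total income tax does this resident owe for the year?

Regular tax:
  23000 kr × 16% = 3680 kr
  49000 kr × 28% = 13720 kr
  91300 kr × 34% = 31042 kr
  → 48442 kr

Minimum tax:
  Adjusted income: 163300 kr + 37000 kr + 17900 kr + 2900 kr = 221100 kr
  Less exemption 77000 kr → base 144100 kr
  144100 kr × 26% = 37466 kr

48442 kr > 37466 kr, so the regular tax governs.

48442 kr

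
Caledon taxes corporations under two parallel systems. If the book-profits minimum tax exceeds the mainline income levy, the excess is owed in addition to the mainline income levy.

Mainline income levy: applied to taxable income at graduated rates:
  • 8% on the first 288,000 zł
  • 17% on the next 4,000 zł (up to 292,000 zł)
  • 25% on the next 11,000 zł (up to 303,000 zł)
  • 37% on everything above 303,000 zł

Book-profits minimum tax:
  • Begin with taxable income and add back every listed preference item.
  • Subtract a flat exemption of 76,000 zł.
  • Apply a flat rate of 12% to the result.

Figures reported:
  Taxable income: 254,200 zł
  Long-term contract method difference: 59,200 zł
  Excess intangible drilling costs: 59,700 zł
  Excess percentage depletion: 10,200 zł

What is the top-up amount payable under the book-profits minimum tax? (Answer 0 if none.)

16,540 zł

Mainline income levy:
  254,200 zł × 8% = 20,336 zł

Book-profits minimum tax:
  Adjusted income: 254,200 zł + 59,200 zł + 59,700 zł + 10,200 zł = 383,300 zł
  Less exemption 76,000 zł → base 307,300 zł
  307,300 zł × 12% = 36,876 zł

Excess of book-profits minimum tax over mainline income levy: 36,876 zł − 20,336 zł = 16,540 zł.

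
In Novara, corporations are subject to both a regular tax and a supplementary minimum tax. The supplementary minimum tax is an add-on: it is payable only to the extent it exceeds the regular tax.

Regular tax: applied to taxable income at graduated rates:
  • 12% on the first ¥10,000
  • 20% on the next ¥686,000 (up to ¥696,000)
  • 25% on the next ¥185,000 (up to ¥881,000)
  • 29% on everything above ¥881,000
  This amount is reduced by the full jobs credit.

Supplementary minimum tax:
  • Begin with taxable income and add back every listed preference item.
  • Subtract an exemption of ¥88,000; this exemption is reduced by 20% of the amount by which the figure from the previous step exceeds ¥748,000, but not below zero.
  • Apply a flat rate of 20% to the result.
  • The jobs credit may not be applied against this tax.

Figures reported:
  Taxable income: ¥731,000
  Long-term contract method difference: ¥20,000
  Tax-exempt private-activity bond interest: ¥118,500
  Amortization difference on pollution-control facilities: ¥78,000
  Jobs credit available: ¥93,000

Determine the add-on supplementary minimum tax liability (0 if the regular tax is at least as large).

¥125,730

Regular tax:
  ¥10,000 × 12% = ¥1,200
  ¥686,000 × 20% = ¥137,200
  ¥35,000 × 25% = ¥8,750
  → ¥147,150
  Less jobs credit ¥93,000 → ¥54,150

Supplementary minimum tax:
  Adjusted income: ¥731,000 + ¥20,000 + ¥118,500 + ¥78,000 = ¥947,500
  Exemption: ¥88,000 − 20% × (¥947,500 − ¥748,000) = ¥88,000 − ¥39,900 = ¥48,100
  Base: ¥947,500 − ¥48,100 = ¥899,400
  ¥899,400 × 20% = ¥179,880

Excess of supplementary minimum tax over regular tax: ¥179,880 − ¥54,150 = ¥125,730.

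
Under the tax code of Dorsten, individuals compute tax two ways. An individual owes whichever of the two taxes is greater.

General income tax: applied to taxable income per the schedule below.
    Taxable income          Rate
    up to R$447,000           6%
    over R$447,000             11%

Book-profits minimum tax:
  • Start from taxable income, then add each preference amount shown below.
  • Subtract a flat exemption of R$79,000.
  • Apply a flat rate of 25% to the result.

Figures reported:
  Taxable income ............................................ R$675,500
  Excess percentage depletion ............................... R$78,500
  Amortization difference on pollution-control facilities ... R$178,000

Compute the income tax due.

Book-profits minimum tax:
  Adjusted income: R$675,500 + R$78,500 + R$178,000 = R$932,000
  Less exemption R$79,000 → base R$853,000
  R$853,000 × 25% = R$213,250

General income tax:
  R$447,000 × 6% = R$26,820
  R$228,500 × 11% = R$25,135
  → R$51,955

R$213,250 > R$51,955, so the book-profits minimum tax is the binding amount.

R$213,250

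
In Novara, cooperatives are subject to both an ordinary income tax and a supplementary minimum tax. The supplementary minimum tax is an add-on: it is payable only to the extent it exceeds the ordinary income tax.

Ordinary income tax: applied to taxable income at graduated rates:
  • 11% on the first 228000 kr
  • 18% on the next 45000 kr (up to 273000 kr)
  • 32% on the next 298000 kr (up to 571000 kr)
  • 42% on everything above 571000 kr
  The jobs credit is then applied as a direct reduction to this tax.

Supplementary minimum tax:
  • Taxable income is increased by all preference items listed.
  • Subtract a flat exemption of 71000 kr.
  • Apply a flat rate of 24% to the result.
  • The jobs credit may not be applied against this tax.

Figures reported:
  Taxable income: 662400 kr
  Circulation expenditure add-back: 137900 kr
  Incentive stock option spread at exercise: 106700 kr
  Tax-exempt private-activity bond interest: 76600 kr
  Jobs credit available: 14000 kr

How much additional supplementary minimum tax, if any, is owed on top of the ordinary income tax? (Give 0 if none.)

Ordinary income tax:
  228000 kr × 11% = 25080 kr
  45000 kr × 18% = 8100 kr
  298000 kr × 32% = 95360 kr
  91400 kr × 42% = 38388 kr
  → 166928 kr
  Less jobs credit 14000 kr → 152928 kr

Supplementary minimum tax:
  Adjusted income: 662400 kr + 137900 kr + 106700 kr + 76600 kr = 983600 kr
  Less exemption 71000 kr → base 912600 kr
  912600 kr × 24% = 219024 kr

Excess of supplementary minimum tax over ordinary income tax: 219024 kr − 152928 kr = 66096 kr.

66096 kr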